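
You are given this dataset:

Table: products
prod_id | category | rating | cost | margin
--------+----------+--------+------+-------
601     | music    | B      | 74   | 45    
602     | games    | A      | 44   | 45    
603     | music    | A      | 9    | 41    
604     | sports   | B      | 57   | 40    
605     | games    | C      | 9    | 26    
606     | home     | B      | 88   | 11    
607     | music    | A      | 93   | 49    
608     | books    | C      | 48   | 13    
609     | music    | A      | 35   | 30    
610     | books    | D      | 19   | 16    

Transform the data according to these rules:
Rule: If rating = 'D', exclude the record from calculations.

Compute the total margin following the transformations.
300

Step 1: Identify records where rating = 'D'
Step 2: The excluded records sum to 16
Step 3: Original total margin = 316
Step 4: Remaining total = 316 - 16 = 300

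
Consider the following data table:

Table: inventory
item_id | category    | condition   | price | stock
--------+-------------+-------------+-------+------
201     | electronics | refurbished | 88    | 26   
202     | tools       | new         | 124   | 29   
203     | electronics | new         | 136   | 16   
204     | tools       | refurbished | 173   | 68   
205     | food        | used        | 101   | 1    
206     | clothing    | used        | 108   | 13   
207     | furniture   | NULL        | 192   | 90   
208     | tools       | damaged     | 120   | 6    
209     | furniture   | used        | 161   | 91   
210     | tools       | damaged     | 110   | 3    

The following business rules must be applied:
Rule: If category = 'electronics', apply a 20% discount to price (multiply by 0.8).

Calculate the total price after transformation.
1268.2

Step 1: Records with category = 'electronics' have total price = 224
Step 2: Apply multiplier: 224 × 0.8 = 179.2
Step 3: Other records total: 1089
Step 4: Final sum = 179.2 + 1089 = 1268.2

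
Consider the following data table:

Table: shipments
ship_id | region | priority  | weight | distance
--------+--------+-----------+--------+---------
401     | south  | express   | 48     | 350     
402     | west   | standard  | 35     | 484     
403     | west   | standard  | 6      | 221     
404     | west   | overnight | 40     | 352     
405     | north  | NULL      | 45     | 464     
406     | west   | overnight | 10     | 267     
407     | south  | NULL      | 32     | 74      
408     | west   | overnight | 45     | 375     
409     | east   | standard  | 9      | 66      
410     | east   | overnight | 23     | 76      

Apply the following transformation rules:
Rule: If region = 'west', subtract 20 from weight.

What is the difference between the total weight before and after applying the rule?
100

Step 1: Original sum of weight = 293
Step 2: 5 records have region = 'west'
Step 3: Each affected record changes by -20
Step 4: Total change = 5 × -20 = -100
Step 5: New sum = 293 + -100 = 193
Step 6: Difference = |193 - 293| = 100
        (Sum decreased by 100)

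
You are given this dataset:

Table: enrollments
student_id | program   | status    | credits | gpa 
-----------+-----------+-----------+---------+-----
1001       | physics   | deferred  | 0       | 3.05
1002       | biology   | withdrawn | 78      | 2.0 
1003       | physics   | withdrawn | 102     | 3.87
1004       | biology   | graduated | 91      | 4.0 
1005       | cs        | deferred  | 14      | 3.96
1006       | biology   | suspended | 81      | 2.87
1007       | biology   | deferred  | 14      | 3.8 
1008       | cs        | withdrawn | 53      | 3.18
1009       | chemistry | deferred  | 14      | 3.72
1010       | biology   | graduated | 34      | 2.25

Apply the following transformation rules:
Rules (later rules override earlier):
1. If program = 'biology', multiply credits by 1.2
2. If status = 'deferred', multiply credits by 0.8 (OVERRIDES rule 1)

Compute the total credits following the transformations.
529.4

Step 1: Rule 2 takes priority for records with status = 'deferred'
  - 4 records: 42 × 0.8 = 33.6
Step 2: Rule 1 applies to remaining records with program = 'biology'
  - 4 records: 284 × 1.2 = 340.8
Step 3: Other records unchanged: 155
Step 4: Final sum = 33.6 + 340.8 + 155 = 529.4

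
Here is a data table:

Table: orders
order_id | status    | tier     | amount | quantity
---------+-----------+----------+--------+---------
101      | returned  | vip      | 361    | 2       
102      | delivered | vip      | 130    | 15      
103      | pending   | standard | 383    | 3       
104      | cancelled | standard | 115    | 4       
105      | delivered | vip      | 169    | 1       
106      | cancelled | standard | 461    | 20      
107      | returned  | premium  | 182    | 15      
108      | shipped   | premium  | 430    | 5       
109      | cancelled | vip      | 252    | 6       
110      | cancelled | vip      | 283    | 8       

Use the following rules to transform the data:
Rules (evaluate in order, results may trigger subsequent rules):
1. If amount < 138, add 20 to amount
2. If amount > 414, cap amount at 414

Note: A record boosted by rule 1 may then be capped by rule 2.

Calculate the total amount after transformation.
2743

Step 1: Apply rule 1 to records with amount < 138
  - 2 records get bonus of 20
  - Of these, 0 records then exceed 414 and get capped
Step 2: Apply rule 2 to records with amount > 414
  - 2 records (original) are capped
Step 3: Calculate final sum = 2743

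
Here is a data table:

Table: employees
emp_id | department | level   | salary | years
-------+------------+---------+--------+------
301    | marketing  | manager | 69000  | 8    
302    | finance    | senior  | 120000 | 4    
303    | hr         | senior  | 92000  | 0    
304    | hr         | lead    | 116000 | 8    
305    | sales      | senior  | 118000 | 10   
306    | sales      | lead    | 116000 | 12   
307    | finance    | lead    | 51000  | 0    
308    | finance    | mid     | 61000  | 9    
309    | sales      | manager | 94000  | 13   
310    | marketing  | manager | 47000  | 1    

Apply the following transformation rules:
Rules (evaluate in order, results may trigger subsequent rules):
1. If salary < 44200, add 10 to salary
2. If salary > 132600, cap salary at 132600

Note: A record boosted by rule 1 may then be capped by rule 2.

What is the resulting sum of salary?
884000

Step 1: Apply rule 1 to records with salary < 44200
  - 0 records get bonus of 10
  - Of these, 0 records then exceed 132600 and get capped
Step 2: Apply rule 2 to records with salary > 132600
  - 0 records (original) are capped
Step 3: Calculate final sum = 884000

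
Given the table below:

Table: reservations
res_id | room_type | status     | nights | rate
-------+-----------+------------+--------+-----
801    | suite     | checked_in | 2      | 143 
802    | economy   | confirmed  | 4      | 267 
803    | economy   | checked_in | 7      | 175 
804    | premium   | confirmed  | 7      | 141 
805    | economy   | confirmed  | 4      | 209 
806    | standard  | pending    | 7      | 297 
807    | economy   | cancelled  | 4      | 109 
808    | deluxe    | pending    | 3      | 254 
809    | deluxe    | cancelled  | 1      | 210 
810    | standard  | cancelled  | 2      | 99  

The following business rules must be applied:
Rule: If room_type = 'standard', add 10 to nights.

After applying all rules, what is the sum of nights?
61

Step 1: Count records where room_type = 'standard': 2
Step 2: Total bonus added: 2 × 10 = 20
Step 3: Original sum of nights: 41
Step 4: Final sum = 41 + 20 = 61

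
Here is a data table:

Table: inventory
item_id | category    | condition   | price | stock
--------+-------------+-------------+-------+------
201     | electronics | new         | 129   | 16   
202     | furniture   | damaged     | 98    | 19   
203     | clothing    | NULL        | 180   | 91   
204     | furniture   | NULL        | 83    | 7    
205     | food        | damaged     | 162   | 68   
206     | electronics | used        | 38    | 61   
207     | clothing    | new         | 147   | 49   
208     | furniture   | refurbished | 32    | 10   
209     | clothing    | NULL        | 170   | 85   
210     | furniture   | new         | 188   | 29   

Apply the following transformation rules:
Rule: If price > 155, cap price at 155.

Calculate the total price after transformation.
1147

Step 1: 4 records have price > 155
Step 2: These records originally summed to 700
Step 3: After capping: 4 × 155 = 620
Step 4: Unaffected records sum: 527
Step 5: Final sum = 620 + 527 = 1147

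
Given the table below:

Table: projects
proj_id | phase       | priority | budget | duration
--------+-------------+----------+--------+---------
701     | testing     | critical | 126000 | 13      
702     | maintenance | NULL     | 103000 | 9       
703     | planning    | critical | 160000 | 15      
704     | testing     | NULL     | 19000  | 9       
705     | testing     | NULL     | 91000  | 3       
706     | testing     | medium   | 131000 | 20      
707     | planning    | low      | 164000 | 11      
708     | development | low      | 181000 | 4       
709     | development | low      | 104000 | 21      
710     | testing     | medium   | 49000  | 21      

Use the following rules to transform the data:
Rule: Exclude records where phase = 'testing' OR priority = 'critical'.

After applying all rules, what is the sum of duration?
45

Step 1: Find records where phase = 'testing' OR priority = 'critical'
Step 2: 6 records match, summing to 81
Step 3: Original sum: 126
Step 4: Remaining sum = 126 - 81 = 45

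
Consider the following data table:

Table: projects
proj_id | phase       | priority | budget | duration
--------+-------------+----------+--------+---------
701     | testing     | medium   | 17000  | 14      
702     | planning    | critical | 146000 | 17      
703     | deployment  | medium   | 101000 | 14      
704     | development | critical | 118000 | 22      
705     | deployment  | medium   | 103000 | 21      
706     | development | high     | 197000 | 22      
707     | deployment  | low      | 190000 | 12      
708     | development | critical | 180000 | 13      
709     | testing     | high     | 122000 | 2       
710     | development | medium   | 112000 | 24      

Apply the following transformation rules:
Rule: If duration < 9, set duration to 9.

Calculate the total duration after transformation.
168

Step 1: 1 records have duration < 9
Step 2: These records originally summed to 2
Step 3: After setting to minimum: 1 × 9 = 9
Step 4: Unaffected records sum: 159
Step 5: Final sum = 9 + 159 = 168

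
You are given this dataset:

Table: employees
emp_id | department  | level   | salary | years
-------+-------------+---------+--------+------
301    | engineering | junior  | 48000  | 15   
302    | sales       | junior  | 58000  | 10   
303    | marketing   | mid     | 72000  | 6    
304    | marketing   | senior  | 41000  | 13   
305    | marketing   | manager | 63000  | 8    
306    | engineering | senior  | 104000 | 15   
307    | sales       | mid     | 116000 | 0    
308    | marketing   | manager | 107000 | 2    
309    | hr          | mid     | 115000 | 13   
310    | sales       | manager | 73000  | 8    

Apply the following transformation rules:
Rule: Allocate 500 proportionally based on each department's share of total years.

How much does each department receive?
engineering: 166.67, hr: 72.22, marketing: 161.11, sales: 100.0

Step 1: Calculate total years = 90
Step 2: Calculate each department's proportion:
  engineering: 30/90 = 33.33% → 166.67
  hr: 13/90 = 14.44% → 72.22
  marketing: 29/90 = 32.22% → 161.11
  sales: 18/90 = 20.00% → 100.0
Step 3: Verify: sum of allocations ≈ 500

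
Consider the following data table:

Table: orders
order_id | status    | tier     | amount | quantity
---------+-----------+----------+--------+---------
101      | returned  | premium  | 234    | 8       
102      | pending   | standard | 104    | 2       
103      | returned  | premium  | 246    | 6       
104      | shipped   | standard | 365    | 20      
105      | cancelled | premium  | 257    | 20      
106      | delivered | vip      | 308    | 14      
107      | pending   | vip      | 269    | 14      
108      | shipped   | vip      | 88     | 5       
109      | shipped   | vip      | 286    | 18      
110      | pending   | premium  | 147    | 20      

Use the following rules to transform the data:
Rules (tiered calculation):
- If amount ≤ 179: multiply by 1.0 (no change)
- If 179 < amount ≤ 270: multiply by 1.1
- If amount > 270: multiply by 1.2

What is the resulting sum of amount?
2596.4

Step 1: Tier 1 (amount ≤ 179): 3 records, sum = 339 × 1.0 = 339.0
Step 2: Tier 2 (179 < amount ≤ 270): 4 records, sum = 1006 × 1.1 = 1106.6
Step 3: Tier 3 (amount > 270): 3 records, sum = 959 × 1.2 = 1150.8
Step 4: Final sum = 339.0 + 1106.6 + 1150.8 = 2596.4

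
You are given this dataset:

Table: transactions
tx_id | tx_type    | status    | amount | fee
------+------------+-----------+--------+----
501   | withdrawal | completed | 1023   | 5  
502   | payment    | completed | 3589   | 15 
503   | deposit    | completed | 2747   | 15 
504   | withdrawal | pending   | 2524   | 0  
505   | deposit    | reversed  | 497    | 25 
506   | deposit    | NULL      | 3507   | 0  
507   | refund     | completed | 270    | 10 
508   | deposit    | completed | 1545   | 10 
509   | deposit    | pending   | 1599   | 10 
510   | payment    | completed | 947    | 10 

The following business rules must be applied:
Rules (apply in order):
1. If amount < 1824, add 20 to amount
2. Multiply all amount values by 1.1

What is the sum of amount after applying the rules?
20204.8

Step 1: Apply Rule 1 - Add 20 to records with amount < 1824
  - 6 records affected: 5881 + (6 × 20) = 6001
  - Unaffected records: 12367
  - Sum after Rule 1: 18368
Step 2: Apply Rule 2 - Multiply all by 1.1
  - 18368 × 1.1 = 20204.8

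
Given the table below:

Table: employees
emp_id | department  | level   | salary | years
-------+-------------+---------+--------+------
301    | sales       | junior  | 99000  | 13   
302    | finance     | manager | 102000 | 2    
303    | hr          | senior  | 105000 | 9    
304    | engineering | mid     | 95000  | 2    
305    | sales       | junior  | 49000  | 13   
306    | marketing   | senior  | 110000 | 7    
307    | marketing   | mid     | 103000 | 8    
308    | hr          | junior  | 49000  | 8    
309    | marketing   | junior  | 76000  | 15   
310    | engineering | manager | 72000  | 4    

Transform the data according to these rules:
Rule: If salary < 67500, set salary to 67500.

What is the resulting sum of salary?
897000

Step 1: 2 records have salary < 67500
Step 2: These records originally summed to 98000
Step 3: After setting to minimum: 2 × 67500 = 135000
Step 4: Unaffected records sum: 762000
Step 5: Final sum = 135000 + 762000 = 897000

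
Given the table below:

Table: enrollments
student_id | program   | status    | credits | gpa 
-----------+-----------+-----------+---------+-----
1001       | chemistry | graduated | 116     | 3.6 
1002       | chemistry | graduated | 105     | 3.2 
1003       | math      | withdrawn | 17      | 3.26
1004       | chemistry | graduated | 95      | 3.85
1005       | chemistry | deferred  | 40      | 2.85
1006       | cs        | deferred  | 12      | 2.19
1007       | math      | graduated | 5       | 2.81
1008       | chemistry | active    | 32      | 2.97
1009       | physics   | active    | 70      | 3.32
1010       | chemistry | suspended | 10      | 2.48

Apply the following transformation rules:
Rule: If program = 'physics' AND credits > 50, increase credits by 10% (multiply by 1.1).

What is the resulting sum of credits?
509.0

Step 1: Find records where program = 'physics' AND credits > 50
Step 2: 1 records match, summing to 70
Step 3: After multiplier: 70 × 1.1 = 77.0
Step 4: Unaffected records sum: 432
Step 5: Final sum = 77.0 + 432 = 509.0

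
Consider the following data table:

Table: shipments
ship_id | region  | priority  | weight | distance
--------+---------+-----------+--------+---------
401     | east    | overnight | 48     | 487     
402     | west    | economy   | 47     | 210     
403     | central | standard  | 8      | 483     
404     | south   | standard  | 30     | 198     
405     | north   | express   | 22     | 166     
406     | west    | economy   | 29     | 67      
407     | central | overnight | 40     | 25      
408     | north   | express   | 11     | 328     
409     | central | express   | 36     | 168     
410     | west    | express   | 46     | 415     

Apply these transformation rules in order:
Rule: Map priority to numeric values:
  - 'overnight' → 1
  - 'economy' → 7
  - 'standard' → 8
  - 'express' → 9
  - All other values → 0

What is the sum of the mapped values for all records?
68

Step 1: Apply mapping to each record
Step 2: Count by status:
  'overnight': 2 records × 1 = 2
  'economy': 2 records × 7 = 14
  'standard': 2 records × 8 = 16
  'express': 4 records × 9 = 36
Step 3: Sum all mapped values = 68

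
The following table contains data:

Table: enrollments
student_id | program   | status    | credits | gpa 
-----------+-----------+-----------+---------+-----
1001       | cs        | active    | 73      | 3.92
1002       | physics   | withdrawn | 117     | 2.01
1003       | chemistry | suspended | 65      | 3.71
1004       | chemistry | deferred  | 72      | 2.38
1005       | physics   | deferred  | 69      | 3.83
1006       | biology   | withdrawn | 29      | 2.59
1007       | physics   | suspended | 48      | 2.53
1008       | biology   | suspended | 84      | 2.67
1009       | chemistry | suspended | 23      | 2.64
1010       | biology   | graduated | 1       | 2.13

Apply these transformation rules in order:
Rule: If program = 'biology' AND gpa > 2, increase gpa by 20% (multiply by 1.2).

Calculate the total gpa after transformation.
29.89

Step 1: Find records where program = 'biology' AND gpa > 2
Step 2: 3 records match, summing to 7.39
Step 3: After multiplier: 7.39 × 1.2 = 8.87
Step 4: Unaffected records sum: 21.02
Step 5: Final sum = 8.87 + 21.02 = 29.89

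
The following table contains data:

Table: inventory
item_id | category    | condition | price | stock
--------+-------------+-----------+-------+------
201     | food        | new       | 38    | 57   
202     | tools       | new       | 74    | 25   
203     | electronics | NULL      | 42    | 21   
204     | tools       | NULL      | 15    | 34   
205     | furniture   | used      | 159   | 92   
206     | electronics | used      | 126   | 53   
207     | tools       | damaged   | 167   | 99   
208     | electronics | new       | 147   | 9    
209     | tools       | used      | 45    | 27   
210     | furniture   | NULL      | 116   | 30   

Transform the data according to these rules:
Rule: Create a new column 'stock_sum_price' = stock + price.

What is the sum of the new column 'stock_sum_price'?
1376

Step 1: For each record, compute stock + price
Example calculations:
  57 + 38 = 95
  25 + 74 = 99
  21 + 42 = 63
  ...
Step 2: Sum all derived values
Step 3: Total = 1376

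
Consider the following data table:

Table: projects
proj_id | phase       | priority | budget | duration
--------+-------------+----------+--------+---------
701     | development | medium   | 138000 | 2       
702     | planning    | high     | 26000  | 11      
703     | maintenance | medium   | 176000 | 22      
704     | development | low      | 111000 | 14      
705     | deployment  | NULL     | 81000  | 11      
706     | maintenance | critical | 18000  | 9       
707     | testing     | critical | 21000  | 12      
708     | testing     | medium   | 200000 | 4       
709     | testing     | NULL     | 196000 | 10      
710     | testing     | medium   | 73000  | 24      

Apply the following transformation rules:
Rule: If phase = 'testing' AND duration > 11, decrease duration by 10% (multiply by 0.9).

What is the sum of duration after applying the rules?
115.4

Step 1: Find records where phase = 'testing' AND duration > 11
Step 2: 2 records match, summing to 36
Step 3: After multiplier: 36 × 0.9 = 32.4
Step 4: Unaffected records sum: 83
Step 5: Final sum = 32.4 + 83 = 115.4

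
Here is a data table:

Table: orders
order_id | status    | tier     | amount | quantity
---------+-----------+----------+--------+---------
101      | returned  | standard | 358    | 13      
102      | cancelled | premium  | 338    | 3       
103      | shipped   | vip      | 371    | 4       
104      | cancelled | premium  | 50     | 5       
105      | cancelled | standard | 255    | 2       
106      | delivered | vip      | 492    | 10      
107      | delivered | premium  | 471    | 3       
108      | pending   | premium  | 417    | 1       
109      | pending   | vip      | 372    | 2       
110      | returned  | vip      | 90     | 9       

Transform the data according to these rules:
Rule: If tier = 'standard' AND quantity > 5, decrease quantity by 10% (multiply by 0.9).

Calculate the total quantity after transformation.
50.7

Step 1: Find records where tier = 'standard' AND quantity > 5
Step 2: 1 records match, summing to 13
Step 3: After multiplier: 13 × 0.9 = 11.7
Step 4: Unaffected records sum: 39
Step 5: Final sum = 11.7 + 39 = 50.7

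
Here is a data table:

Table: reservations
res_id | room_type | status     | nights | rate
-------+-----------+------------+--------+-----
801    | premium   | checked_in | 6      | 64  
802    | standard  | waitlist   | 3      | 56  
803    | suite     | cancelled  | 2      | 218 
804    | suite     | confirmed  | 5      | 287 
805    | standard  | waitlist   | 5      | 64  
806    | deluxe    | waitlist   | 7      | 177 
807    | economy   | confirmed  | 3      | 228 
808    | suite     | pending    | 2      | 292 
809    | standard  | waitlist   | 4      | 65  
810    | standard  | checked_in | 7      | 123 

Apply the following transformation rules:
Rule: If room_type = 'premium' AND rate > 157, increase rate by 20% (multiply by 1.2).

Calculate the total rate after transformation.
1574

Step 1: Find records where room_type = 'premium' AND rate > 157
Step 2: 0 records match, summing to 0
Step 3: After multiplier: 0 × 1.2 = 0.0
Step 4: Unaffected records sum: 1574
Step 5: Final sum = 0.0 + 1574 = 1574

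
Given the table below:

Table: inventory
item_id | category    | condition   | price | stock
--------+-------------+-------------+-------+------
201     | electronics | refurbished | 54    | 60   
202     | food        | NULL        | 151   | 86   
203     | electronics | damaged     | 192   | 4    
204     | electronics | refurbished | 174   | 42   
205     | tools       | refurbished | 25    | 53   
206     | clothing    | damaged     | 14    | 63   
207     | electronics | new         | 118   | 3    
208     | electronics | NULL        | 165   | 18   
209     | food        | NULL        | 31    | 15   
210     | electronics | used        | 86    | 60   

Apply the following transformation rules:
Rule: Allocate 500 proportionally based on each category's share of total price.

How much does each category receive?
clothing: 6.93, electronics: 390.59, food: 90.1, tools: 12.38

Step 1: Calculate total price = 1010
Step 2: Calculate each category's proportion:
  clothing: 14/1010 = 1.39% → 6.93
  electronics: 789/1010 = 78.12% → 390.59
  food: 182/1010 = 18.02% → 90.1
  tools: 25/1010 = 2.48% → 12.38
Step 3: Verify: sum of allocations ≈ 500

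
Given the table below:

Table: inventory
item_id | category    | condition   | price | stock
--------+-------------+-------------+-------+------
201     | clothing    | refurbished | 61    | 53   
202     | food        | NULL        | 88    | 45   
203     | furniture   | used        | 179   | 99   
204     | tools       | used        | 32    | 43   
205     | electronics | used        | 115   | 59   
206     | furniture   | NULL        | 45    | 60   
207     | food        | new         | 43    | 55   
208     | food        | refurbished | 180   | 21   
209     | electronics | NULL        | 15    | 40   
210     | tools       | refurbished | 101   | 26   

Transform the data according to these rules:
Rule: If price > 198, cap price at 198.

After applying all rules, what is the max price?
180

Step 1: Original maximum price = 180
Step 2: Check cap of 198 against maximum
Step 3: No records exceed the cap (max 180 <= cap 198), so no capping applies
Step 4: Maximum after transformation = 180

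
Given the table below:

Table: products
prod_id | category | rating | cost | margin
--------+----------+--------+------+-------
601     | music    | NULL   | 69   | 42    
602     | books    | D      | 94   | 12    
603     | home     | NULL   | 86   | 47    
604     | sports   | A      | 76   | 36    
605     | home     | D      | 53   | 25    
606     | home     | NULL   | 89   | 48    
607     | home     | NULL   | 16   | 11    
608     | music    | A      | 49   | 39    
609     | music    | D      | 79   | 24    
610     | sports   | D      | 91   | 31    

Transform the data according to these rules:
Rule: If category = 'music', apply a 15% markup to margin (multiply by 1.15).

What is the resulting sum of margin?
330.75

Step 1: Records with category = 'music' have total margin = 105
Step 2: Apply multiplier: 105 × 1.15 = 120.75
Step 3: Other records total: 210
Step 4: Final sum = 120.75 + 210 = 330.75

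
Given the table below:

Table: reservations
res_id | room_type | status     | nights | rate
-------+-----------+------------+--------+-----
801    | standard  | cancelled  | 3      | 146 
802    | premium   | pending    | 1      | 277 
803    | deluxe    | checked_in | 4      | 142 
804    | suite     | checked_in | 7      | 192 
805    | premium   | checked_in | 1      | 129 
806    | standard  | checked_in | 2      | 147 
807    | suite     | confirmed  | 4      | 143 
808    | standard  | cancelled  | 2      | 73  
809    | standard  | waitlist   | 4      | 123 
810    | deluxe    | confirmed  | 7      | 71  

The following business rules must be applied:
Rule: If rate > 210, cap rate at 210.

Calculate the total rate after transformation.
1376

Step 1: 1 records have rate > 210
Step 2: These records originally summed to 277
Step 3: After capping: 1 × 210 = 210
Step 4: Unaffected records sum: 1166
Step 5: Final sum = 210 + 1166 = 1376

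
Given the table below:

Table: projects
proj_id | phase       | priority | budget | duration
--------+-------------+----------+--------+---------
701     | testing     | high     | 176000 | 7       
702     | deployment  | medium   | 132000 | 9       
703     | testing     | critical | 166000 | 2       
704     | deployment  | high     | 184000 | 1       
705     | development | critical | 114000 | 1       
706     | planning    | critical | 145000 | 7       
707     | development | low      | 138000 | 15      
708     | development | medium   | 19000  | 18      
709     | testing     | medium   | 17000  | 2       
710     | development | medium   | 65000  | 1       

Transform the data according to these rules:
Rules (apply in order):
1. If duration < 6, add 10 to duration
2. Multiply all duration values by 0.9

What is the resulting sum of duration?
101.7

Step 1: Apply Rule 1 - Add 10 to records with duration < 6
  - 5 records affected: 7 + (5 × 10) = 57
  - Unaffected records: 56
  - Sum after Rule 1: 113
Step 2: Apply Rule 2 - Multiply all by 0.9
  - 113 × 0.9 = 101.7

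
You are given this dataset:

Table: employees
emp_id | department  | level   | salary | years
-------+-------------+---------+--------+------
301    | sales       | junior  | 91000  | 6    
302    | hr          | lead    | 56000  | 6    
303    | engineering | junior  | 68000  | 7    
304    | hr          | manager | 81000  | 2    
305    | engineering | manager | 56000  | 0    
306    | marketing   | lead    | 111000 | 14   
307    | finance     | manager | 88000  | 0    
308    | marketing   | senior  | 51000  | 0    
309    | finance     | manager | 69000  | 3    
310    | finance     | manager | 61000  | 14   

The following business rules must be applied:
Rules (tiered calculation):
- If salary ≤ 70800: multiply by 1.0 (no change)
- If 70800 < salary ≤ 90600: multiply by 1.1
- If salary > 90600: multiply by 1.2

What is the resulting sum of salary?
789300.0

Step 1: Tier 1 (salary ≤ 70800): 6 records, sum = 361000 × 1.0 = 361000.0
Step 2: Tier 2 (70800 < salary ≤ 90600): 2 records, sum = 169000 × 1.1 = 185900.0
Step 3: Tier 3 (salary > 90600): 2 records, sum = 202000 × 1.2 = 242400.0
Step 4: Final sum = 361000.0 + 185900.0 + 242400.0 = 789300.0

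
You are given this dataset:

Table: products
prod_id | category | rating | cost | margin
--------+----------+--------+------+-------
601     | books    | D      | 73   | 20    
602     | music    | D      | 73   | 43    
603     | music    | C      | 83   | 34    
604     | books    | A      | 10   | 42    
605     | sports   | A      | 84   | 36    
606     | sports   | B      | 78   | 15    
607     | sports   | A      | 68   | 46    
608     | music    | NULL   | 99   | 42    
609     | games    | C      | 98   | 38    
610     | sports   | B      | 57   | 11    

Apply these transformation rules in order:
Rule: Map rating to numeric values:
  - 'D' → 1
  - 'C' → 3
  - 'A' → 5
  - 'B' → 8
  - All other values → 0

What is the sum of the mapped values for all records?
39

Step 1: Apply mapping to each record
Step 2: Count by status:
  'D': 2 records × 1 = 2
  'C': 2 records × 3 = 6
  'A': 3 records × 5 = 15
  'B': 2 records × 8 = 16
Step 3: Sum all mapped values = 39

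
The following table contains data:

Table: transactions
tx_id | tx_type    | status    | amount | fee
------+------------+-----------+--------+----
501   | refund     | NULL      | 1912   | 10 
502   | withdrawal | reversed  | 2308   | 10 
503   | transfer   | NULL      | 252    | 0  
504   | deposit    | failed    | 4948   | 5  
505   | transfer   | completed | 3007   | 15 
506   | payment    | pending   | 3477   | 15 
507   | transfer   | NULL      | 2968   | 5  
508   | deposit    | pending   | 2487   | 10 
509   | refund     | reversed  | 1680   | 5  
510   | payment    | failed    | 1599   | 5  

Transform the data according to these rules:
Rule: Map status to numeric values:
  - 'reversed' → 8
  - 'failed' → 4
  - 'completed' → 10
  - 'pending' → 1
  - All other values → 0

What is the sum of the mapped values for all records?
36

Step 1: Apply mapping to each record
Step 2: Count by status:
  'reversed': 2 records × 8 = 16
  'failed': 2 records × 4 = 8
  'completed': 1 records × 10 = 10
  'pending': 2 records × 1 = 2
Step 3: Sum all mapped values = 36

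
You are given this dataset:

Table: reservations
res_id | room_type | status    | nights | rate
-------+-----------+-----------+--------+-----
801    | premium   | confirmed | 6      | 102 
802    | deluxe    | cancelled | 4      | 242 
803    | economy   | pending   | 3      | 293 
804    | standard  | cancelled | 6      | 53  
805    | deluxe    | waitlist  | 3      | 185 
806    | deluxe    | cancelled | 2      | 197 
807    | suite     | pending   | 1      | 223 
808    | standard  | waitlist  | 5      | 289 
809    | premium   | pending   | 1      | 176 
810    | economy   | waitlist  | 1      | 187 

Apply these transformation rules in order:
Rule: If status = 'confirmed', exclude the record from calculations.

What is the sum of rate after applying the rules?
1845

Step 1: Identify records where status = 'confirmed'
Step 2: The excluded records sum to 102
Step 3: Original total rate = 1947
Step 4: Remaining total = 1947 - 102 = 1845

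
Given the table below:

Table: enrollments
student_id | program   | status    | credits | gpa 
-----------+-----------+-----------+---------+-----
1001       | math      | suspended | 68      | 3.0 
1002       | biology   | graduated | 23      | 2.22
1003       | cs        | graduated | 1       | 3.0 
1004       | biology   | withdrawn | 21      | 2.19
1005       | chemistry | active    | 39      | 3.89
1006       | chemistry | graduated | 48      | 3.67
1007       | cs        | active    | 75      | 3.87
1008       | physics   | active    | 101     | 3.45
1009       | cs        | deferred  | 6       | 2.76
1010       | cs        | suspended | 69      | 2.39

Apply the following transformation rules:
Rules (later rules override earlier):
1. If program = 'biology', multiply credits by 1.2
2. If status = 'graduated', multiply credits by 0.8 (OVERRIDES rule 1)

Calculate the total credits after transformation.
440.8

Step 1: Rule 2 takes priority for records with status = 'graduated'
  - 3 records: 72 × 0.8 = 57.6
Step 2: Rule 1 applies to remaining records with program = 'biology'
  - 1 records: 21 × 1.2 = 25.2
Step 3: Other records unchanged: 358
Step 4: Final sum = 57.6 + 25.2 + 358 = 440.8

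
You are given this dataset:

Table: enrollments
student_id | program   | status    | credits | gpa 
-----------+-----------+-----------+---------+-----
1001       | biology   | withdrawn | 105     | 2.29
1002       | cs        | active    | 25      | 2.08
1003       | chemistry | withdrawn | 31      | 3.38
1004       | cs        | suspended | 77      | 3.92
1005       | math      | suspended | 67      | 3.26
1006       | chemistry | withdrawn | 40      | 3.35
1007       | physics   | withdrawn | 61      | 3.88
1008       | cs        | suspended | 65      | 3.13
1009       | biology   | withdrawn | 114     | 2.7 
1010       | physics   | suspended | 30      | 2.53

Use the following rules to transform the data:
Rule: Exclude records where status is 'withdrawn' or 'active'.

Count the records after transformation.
4

Step 1: Count records to exclude
  - 5 (withdrawn) + 1 (active) = 6 records
Step 2: Total records: 10
Step 3: Remaining = 10 - 6 = 4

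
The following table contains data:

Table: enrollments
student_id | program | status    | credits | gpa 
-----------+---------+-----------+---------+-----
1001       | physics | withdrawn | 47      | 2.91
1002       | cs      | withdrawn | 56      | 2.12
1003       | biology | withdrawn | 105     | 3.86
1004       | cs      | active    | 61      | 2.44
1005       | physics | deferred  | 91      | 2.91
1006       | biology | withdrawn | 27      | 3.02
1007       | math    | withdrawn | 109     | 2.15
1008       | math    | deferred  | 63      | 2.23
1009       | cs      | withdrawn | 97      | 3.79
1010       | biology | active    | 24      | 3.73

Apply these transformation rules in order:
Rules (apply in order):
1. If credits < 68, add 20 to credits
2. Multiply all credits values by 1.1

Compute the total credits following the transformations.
880.0

Step 1: Apply Rule 1 - Add 20 to records with credits < 68
  - 6 records affected: 278 + (6 × 20) = 398
  - Unaffected records: 402
  - Sum after Rule 1: 800
Step 2: Apply Rule 2 - Multiply all by 1.1
  - 800 × 1.1 = 880.0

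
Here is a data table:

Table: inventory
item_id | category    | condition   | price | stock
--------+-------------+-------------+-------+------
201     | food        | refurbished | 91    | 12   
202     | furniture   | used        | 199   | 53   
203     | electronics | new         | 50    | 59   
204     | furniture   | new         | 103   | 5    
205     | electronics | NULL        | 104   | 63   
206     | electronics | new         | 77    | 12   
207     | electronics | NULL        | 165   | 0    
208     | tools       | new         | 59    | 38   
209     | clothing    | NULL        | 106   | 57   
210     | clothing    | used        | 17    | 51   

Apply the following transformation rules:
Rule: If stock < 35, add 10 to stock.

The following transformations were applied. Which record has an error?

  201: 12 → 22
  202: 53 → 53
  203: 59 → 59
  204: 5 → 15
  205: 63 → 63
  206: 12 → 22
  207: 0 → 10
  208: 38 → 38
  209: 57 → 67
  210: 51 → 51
Record 209 has an error. The correct transformed value should be 57, not 67.

Step 1: Check each record against the rule
Step 2: Record 209 has stock = 57
Step 3: Since 57 >= 35, the bonus should not have been applied
Step 4: Correct value = 57, but claimed value = 67
Conclusion: Record 209 has the error.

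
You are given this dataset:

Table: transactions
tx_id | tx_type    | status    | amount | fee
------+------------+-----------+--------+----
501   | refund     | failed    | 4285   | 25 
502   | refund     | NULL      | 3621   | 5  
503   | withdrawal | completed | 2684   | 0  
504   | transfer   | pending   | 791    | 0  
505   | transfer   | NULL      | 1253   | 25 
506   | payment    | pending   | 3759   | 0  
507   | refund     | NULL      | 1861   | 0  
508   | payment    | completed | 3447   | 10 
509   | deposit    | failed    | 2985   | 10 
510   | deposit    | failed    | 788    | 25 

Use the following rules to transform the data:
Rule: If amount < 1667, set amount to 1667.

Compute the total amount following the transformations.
27643

Step 1: 3 records have amount < 1667
Step 2: These records originally summed to 2832
Step 3: After setting to minimum: 3 × 1667 = 5001
Step 4: Unaffected records sum: 22642
Step 5: Final sum = 5001 + 22642 = 27643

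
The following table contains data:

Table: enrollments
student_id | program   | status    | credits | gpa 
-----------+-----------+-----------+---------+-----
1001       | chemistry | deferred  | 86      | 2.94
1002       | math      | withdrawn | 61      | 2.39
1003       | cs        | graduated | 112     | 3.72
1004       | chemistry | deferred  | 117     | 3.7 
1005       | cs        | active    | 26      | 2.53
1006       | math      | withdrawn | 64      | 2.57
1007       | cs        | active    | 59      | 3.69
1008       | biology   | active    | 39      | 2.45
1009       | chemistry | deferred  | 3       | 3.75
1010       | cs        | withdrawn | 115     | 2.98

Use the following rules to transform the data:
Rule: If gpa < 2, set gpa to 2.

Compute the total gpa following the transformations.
30.72

Step 1: 0 records have gpa < 2
Step 2: These records originally summed to 0
Step 3: After setting to minimum: 0 × 2 = 0
Step 4: Unaffected records sum: 30.72
Step 5: Final sum = 0 + 30.72 = 30.72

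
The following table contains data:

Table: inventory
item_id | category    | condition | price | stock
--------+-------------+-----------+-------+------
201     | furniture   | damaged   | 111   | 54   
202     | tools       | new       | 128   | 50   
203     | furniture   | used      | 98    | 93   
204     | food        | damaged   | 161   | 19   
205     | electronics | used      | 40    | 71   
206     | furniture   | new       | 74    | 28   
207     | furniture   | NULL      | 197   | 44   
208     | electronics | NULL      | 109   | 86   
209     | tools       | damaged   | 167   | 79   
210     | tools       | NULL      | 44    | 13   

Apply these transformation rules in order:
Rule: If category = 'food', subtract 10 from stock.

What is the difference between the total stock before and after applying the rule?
10

Step 1: Original sum of stock = 537
Step 2: 1 records have category = 'food'
Step 3: Each affected record changes by -10
Step 4: Total change = 1 × -10 = -10
Step 5: New sum = 537 + -10 = 527
Step 6: Difference = |527 - 537| = 10
        (Sum decreased by 10)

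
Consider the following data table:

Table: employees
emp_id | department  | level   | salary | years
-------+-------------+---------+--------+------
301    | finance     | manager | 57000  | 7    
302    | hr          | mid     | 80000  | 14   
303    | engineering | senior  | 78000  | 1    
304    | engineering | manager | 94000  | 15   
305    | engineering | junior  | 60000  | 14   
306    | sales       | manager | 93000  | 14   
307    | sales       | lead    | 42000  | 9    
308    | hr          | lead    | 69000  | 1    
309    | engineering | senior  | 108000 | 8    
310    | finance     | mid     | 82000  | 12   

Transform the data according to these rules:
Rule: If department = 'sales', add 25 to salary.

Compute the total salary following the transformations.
763050

Step 1: Count records where department = 'sales': 2
Step 2: Total bonus added: 2 × 25 = 50
Step 3: Original sum of salary: 763000
Step 4: Final sum = 763000 + 50 = 763050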